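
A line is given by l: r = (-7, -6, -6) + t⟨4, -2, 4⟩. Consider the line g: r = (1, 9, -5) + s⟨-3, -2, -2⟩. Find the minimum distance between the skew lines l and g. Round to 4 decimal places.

Common perpendicular direction n = (4, -2, 4) × (-3, -2, -2) = (12, -4, -14).
With w = (1, 9, -5) − (-7, -6, -6) = (8, 15, 1), w · n = 22.
Distance = |w · n| / |n| = |22| / √356 ≈ 1.1660.

1.1660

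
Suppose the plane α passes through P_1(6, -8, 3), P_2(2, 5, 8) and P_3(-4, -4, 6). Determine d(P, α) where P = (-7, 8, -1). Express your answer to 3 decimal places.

10.776

P_1P_2 = (-4, 13, 5), P_1P_3 = (-10, 4, 3); a normal to α is P_1P_2 × P_1P_3 = (19, -38, 114).
Using P_1: α has equation 19x - 38y + 114z = 760.
n·P − d = (19)·(-7) + (-38)·(8) + (114)·(-1) − 760 = -1311; |n| = √14801.
Distance = |-1311| / √14801 = 1311/√14801 ≈ 10.776.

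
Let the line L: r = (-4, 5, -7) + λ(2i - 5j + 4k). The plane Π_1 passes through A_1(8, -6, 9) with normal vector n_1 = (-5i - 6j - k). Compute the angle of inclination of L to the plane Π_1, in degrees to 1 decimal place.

17.6

Π_1: n_1·r = n_1·A_1 gives -5x - 6y - z = -13.
sin θ = |n·v| / (|n||v|) = |16| / (√62 · √45) = 0.30291.
θ ≈ 17.6°.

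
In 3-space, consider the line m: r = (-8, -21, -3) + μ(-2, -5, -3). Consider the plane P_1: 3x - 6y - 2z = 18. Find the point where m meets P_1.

(-2, -6, 6)

Substitute r = (-8, -21, -3) + t(-2, -5, -3) into the plane: 108 + 30t = 18, so t = -3.
Intersection: (-8, -21, -3) + (-3)·(-2, -5, -3) = (-2, -6, 6).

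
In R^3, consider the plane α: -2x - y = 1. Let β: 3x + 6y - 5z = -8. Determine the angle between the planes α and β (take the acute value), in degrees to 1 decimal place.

cos θ = |n₁·n₂| / (|n₁||n₂|) = |-12| / (√5 · √70).
θ = arccos(0.64143) ≈ 50.1°.

50.1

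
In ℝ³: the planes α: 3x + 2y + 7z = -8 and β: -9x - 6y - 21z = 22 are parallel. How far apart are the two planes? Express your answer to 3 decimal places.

0.085

Rescale β by 1/(-3): 3x + 2y + 7z = -22/3. Then distance = |-8 − (-22/3)| / √62 ≈ 0.085.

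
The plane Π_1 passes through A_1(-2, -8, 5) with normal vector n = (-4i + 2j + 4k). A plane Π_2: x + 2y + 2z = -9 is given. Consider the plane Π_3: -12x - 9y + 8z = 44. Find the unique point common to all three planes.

(-5, 0, -2)

Π_1: n·r = n·A_1 gives -4x + 2y + 4z = 12.
Solving the 3×3 linear system -4x + 2y + 4z = 12, x + 2y + 2z = -9, -12x - 9y + 8z = 44 (e.g. by elimination or Cramer's rule, determinant = -140) gives (-5, 0, -2).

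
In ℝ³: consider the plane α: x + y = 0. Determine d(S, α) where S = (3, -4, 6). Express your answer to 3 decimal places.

n·S − d = (1)·(3) + (1)·(-4) + (0)·(6) − 0 = -1; |n| = √2.
Distance = |-1| / √2 = 1/√2 ≈ 0.707.

0.707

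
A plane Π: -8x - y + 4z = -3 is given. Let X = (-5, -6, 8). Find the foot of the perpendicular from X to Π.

Foot = X − λn with λ = (n·X − d)/|n|² = (78 − (-3))/81 = 1.
Foot = (-5, -6, 8) − 1·(-8, -1, 4) = (3, -5, 4).

(3, -5, 4)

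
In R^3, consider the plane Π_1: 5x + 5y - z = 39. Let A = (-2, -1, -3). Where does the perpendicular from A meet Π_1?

Foot = A − λn with λ = (n·A − d)/|n|² = (-12 − 39)/51 = -1.
Foot = (-2, -1, -3) − (-1)·(5, 5, -1) = (3, 4, -4).

(3, 4, -4)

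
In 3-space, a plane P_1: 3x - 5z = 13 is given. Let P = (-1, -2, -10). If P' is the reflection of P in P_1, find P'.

λ = (n·P − d)/|n|² = (47 − 13)/34 = 1.
Reflection = P − 2λn = (-1, -2, -10) − 2·(3, 0, -5) = (-7, -2, 0).

(-7, -2, 0)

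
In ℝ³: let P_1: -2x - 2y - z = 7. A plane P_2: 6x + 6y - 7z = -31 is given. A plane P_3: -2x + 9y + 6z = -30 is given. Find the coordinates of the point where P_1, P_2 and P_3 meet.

Solving the 3×3 linear system -2x - 2y - z = 7, 6x + 6y - 7z = -31, -2x + 9y + 6z = -30 (e.g. by elimination or Cramer's rule, determinant = -220) gives (0, -4, 1).

(0, -4, 1)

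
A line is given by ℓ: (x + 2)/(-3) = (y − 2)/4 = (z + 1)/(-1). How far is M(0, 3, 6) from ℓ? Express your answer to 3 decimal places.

ℓ has direction (-3, 4, -1) through (-2, 2, -1).
Taking (-2, 2, -1) on ℓ with direction v = (-3, 4, -1): w = M − (-2, 2, -1) = (2, 1, 7), and w × v = (-29, -19, 11).
Distance = |w × v| / |v| = √1323 / √26 ≈ 7.133.

7.133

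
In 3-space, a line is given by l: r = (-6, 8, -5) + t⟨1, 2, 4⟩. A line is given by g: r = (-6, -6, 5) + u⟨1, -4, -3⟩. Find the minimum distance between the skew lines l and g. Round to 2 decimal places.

Common perpendicular direction n = (1, 2, 4) × (1, -4, -3) = (10, 7, -6).
With w = (-6, -6, 5) − (-6, 8, -5) = (0, -14, 10), w · n = -158.
Distance = |w · n| / |n| = |-158| / √185 ≈ 11.62.

11.62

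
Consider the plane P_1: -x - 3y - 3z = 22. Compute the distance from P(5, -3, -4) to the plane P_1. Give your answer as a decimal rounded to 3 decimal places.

1.376

n·P − d = (-1)·(5) + (-3)·(-3) + (-3)·(-4) − 22 = -6; |n| = √19.
Distance = |-6| / √19 = 6/√19 ≈ 1.376.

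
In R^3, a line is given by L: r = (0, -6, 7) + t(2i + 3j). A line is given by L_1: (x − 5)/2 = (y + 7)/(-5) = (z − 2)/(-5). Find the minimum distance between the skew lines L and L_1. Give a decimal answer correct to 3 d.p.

0.207

L_1 has direction (2, -5, -5) through (5, -7, 2).
Common perpendicular direction n = (2, 3, 0) × (2, -5, -5) = (-15, 10, -16).
With w = (5, -7, 2) − (0, -6, 7) = (5, -1, -5), w · n = -5.
Distance = |w · n| / |n| = |-5| / √581 ≈ 0.207.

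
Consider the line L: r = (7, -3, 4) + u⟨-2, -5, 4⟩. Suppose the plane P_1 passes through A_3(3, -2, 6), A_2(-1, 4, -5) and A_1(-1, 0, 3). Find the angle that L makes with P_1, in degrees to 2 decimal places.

A_3A_2 = (-4, 6, -11), A_3A_1 = (-4, 2, -3); a normal to P_1 is A_3A_2 × A_3A_1 = (4, 32, 16).
Using A_3: P_1 has equation 4x + 32y + 16z = 44.
sin θ = |n·v| / (|n||v|) = |-104| / (√1296 · √45) = 0.43065.
θ ≈ 25.51°.

25.51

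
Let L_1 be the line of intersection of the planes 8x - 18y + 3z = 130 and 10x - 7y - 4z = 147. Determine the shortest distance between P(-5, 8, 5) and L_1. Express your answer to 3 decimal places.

21.320

Direction of L_1: (8, -18, 3) × (10, -7, -4) = (93, 62, 124).
A point on L_1: solving the two plane equations with x = 8 gives (8, -5, -8).
Taking (8, -5, -8) on L_1 with direction v = (93, 62, 124): w = P − (8, -5, -8) = (-13, 13, 13), and w × v = (806, 2821, -2015).
Distance = |w × v| / |v| = √12667902 / √27869 ≈ 21.320.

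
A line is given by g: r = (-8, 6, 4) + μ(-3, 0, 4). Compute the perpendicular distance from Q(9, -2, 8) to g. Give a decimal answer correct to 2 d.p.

17.89

Taking (-8, 6, 4) on g with direction v = (-3, 0, 4): w = Q − (-8, 6, 4) = (17, -8, 4), and w × v = (-32, -80, -24).
Distance = |w × v| / |v| = √8000 / √25 ≈ 17.89.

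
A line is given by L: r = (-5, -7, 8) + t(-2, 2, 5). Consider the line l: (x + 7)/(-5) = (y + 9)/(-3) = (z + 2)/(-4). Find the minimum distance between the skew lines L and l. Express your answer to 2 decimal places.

l has direction (-5, -3, -4) through (-7, -9, -2).
Common perpendicular direction n = (-2, 2, 5) × (-5, -3, -4) = (7, -33, 16).
With w = (-7, -9, -2) − (-5, -7, 8) = (-2, -2, -10), w · n = -108.
Distance = |w · n| / |n| = |-108| / √1394 ≈ 2.89.

2.89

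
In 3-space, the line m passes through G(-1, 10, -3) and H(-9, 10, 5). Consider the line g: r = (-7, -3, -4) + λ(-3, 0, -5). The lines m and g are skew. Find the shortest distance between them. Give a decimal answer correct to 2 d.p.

13.00

A direction vector for m is H − G = (-8, 0, 8).
Common perpendicular direction n = (-8, 0, 8) × (-3, 0, -5) = (0, -64, 0).
With w = (-7, -3, -4) − (-1, 10, -3) = (-6, -13, -1), w · n = 832.
Distance = |w · n| / |n| = |832| / √4096 ≈ 13.00.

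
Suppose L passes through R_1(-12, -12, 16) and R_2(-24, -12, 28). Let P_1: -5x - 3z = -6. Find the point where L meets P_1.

A direction vector for L is R_2 − R_1 = (-12, 0, 12).
Substitute r = (-12, -12, 16) + t(-12, 0, 12) into the plane: 12 + 24t = -6, so t = -3/4.
Intersection: (-12, -12, 16) + (-3/4)·(-12, 0, 12) = (-3, -12, 7).

(-3, -12, 7)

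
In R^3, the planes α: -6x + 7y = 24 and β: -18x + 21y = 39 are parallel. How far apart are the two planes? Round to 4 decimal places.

1.1931

Rescale β by 1/3: -6x + 7y = 13. Then distance = |24 − 13| / √85 ≈ 1.1931.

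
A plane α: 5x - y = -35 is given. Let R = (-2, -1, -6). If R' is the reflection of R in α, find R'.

(-12, 1, -6)

λ = (n·R − d)/|n|² = (-9 − (-35))/26 = 1.
Reflection = R − 2λn = (-2, -1, -6) − 2·(5, -1, 0) = (-12, 1, -6).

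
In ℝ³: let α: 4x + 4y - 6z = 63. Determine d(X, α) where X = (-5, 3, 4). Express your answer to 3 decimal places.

11.520

n·X − d = (4)·(-5) + (4)·(3) + (-6)·(4) − 63 = -95; |n| = √68.
Distance = |-95| / √68 = 95/√68 ≈ 11.520.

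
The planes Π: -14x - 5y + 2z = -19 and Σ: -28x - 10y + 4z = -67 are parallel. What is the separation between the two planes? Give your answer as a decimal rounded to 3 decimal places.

0.967

Rescale Σ by 1/2: -14x - 5y + 2z = -67/2. Then distance = |-19 − (-67/2)| / √225 ≈ 0.967.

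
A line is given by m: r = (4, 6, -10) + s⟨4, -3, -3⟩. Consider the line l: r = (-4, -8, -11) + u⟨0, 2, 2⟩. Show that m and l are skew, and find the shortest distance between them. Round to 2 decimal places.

Common perpendicular direction n = (4, -3, -3) × (0, 2, 2) = (0, -8, 8).
With w = (-4, -8, -11) − (4, 6, -10) = (-8, -14, -1), w · n = 104.
Since n ≠ 0 the lines are not parallel, and w · n = 104 ≠ 0 so they do not intersect; hence they are skew.
Distance = |w · n| / |n| = |104| / √128 ≈ 9.19.

9.19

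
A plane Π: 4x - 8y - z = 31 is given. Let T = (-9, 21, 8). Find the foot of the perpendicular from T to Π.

(3, -3, 5)

Foot = T − λn with λ = (n·T − d)/|n|² = (-212 − 31)/81 = -3.
Foot = (-9, 21, 8) − (-3)·(4, -8, -1) = (3, -3, 5).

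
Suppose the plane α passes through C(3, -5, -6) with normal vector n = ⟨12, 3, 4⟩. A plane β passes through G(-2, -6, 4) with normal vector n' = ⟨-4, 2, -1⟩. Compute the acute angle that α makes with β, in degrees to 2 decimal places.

α: n·r = n·C gives 12x + 3y + 4z = -3.
β: n'·r = n'·G gives -4x + 2y - z = -8.
cos θ = |n₁·n₂| / (|n₁||n₂|) = |-46| / (√169 · √21).
θ = arccos(0.77216) ≈ 39.45°.

39.45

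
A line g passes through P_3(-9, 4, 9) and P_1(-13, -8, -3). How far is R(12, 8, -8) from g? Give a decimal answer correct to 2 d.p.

A direction vector for g is P_1 − P_3 = (-4, -12, -12).
Taking (-9, 4, 9) on g with direction v = (-4, -12, -12): w = R − (-9, 4, 9) = (21, 4, -17), and w × v = (-252, 320, -236).
Distance = |w × v| / |v| = √221600 / √304 ≈ 27.00.

27.00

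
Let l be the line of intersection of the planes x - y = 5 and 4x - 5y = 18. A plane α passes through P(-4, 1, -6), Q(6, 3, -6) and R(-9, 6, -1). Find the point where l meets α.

Direction of l: (1, -1, 0) × (4, -5, 0) = (0, 0, -1).
A point on l: solving the two plane equations with z = -1 gives (7, 2, -1).
PQ = (10, 2, 0), PR = (-5, 5, 5); a normal to α is PQ × PR = (10, -50, 60).
Using P: α has equation 10x - 50y + 60z = -450.
Substitute r = (7, 2, -1) + t(0, 0, -1) into the plane: -90 + (-60)t = -450, so t = 6.
Intersection: (7, 2, -1) + 6·(0, 0, -1) = (7, 2, -7).

(7, 2, -7)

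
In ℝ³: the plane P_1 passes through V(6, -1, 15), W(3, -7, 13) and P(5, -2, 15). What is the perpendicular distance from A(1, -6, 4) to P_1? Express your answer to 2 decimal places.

8.00

VW = (-3, -6, -2), VP = (-1, -1, 0); a normal to P_1 is VW × VP = (-2, 2, -3).
Using V: P_1 has equation -2x + 2y - 3z = -59.
n·A − d = (-2)·(1) + (2)·(-6) + (-3)·(4) − (-59) = 33; |n| = √17.
Distance = |33| / √17 = 33/√17 ≈ 8.00.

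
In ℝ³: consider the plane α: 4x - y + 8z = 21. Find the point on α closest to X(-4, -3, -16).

(4, -5, 0)

Foot = X − λn with λ = (n·X − d)/|n|² = (-141 − 21)/81 = -2.
Foot = (-4, -3, -16) − (-2)·(4, -1, 8) = (4, -5, 0).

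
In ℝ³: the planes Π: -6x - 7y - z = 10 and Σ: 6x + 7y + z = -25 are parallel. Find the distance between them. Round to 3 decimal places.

1.617

Rescale Σ by 1/(-1): -6x - 7y - z = 25. Then distance = |10 − 25| / √86 ≈ 1.617.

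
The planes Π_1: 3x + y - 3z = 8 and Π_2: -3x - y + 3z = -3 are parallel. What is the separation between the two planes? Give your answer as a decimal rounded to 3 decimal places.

Rescale Π_2 by 1/(-1): 3x + y - 3z = 3. Then distance = |8 − 3| / √19 ≈ 1.147.

1.147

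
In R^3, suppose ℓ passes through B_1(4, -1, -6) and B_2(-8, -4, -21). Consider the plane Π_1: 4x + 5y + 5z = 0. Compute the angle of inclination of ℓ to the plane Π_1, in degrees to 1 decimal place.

A direction vector for ℓ is B_2 − B_1 = (-12, -3, -15).
sin θ = |n·v| / (|n||v|) = |-138| / (√66 · √378) = 0.87370.
θ ≈ 60.9°.

60.9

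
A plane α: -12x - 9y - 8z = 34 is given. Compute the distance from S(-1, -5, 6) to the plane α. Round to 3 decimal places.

n·S − d = (-12)·(-1) + (-9)·(-5) + (-8)·(6) − 34 = -25; |n| = √289.
Distance = |-25| / √289 = 25/√289 ≈ 1.471.

1.471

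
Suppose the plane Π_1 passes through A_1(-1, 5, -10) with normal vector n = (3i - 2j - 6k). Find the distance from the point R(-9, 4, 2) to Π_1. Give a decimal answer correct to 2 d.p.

13.43

Π_1: n·r = n·A_1 gives 3x - 2y - 6z = 47.
n·R − d = (3)·(-9) + (-2)·(4) + (-6)·(2) − 47 = -94; |n| = √49.
Distance = |-94| / √49 = 94/√49 ≈ 13.43.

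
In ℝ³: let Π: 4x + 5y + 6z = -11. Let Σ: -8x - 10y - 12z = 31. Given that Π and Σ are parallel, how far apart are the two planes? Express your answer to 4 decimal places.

0.5128

Rescale Σ by 1/(-2): 4x + 5y + 6z = -31/2. Then distance = |-11 − (-31/2)| / √77 ≈ 0.5128.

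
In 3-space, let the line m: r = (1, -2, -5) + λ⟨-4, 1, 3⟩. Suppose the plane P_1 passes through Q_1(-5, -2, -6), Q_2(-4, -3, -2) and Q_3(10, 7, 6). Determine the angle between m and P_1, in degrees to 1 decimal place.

Q_1Q_2 = (1, -1, 4), Q_1Q_3 = (15, 9, 12); a normal to P_1 is Q_1Q_2 × Q_1Q_3 = (-48, 48, 24).
Using Q_1: P_1 has equation -48x + 48y + 24z = 0.
sin θ = |n·v| / (|n||v|) = |312| / (√5184 · √26) = 0.84984.
θ ≈ 58.2°.

58.2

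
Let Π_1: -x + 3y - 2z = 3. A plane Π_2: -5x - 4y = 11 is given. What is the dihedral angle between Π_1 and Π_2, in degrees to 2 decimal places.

cos θ = |n₁·n₂| / (|n₁||n₂|) = |-7| / (√14 · √41).
θ = arccos(0.29217) ≈ 73.01°.

73.01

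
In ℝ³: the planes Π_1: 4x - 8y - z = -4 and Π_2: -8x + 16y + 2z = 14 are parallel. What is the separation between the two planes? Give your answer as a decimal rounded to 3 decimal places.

Rescale Π_2 by 1/(-2): 4x - 8y - z = -7. Then distance = |-4 − (-7)| / √81 ≈ 0.333.

0.333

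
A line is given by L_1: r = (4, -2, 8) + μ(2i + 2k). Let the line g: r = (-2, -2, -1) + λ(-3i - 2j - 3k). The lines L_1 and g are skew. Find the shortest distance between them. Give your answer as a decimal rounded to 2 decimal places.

Common perpendicular direction n = (2, 0, 2) × (-3, -2, -3) = (4, 0, -4).
With w = (-2, -2, -1) − (4, -2, 8) = (-6, 0, -9), w · n = 12.
Distance = |w · n| / |n| = |12| / √32 ≈ 2.12.

2.12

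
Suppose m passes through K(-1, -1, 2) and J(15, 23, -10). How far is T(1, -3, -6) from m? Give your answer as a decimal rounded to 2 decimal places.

A direction vector for m is J − K = (16, 24, -12).
Taking (-1, -1, 2) on m with direction v = (16, 24, -12): w = T − (-1, -1, 2) = (2, -2, -8), and w × v = (216, -104, 80).
Distance = |w × v| / |v| = √63872 / √976 ≈ 8.09.

8.09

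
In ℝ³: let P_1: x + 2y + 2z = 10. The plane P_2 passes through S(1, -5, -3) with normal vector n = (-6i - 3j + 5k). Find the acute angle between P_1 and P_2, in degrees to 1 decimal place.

85.4

P_2: n·r = n·S gives -6x - 3y + 5z = -6.
cos θ = |n₁·n₂| / (|n₁||n₂|) = |-2| / (√9 · √70).
θ = arccos(0.07968) ≈ 85.4°.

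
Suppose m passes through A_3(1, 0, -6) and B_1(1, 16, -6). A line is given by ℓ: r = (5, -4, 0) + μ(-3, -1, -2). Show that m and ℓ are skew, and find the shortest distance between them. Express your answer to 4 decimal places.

A direction vector for m is B_1 − A_3 = (0, 16, 0).
Common perpendicular direction n = (0, 16, 0) × (-3, -1, -2) = (-32, 0, 48).
With w = (5, -4, 0) − (1, 0, -6) = (4, -4, 6), w · n = 160.
Since n ≠ 0 the lines are not parallel, and w · n = 160 ≠ 0 so they do not intersect; hence they are skew.
Distance = |w · n| / |n| = |160| / √3328 ≈ 2.7735.

2.7735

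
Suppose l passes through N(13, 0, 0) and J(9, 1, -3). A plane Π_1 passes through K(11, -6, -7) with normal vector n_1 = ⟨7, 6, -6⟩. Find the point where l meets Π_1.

A direction vector for l is J − N = (-4, 1, -3).
Π_1: n_1·r = n_1·K gives 7x + 6y - 6z = 83.
Substitute r = (13, 0, 0) + t(-4, 1, -3) into the plane: 91 + (-4)t = 83, so t = 2.
Intersection: (13, 0, 0) + 2·(-4, 1, -3) = (5, 2, -6).

(5, 2, -6)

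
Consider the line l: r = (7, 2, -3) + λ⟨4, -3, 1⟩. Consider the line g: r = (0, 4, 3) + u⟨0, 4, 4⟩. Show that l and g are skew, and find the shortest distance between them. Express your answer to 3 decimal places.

Common perpendicular direction n = (4, -3, 1) × (0, 4, 4) = (-16, -16, 16).
With w = (0, 4, 3) − (7, 2, -3) = (-7, 2, 6), w · n = 176.
Since n ≠ 0 the lines are not parallel, and w · n = 176 ≠ 0 so they do not intersect; hence they are skew.
Distance = |w · n| / |n| = |176| / √768 ≈ 6.351.

6.351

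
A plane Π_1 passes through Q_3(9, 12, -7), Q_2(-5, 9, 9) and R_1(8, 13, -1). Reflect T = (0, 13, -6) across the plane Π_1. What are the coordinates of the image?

Q_3Q_2 = (-14, -3, 16), Q_3R_1 = (-1, 1, 6); a normal to Π_1 is Q_3Q_2 × Q_3R_1 = (-34, 68, -17).
Using Q_3: Π_1 has equation -34x + 68y - 17z = 629.
λ = (n·T − d)/|n|² = (986 − 629)/6069 = 1/17.
Reflection = T − 2λn = (0, 13, -6) − (2/17)·(-34, 68, -17) = (4, 5, -4).

(4, 5, -4)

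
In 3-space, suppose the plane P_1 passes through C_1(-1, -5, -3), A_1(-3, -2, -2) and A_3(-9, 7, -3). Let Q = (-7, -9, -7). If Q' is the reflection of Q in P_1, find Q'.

C_1A_1 = (-2, 3, 1), C_1A_3 = (-8, 12, 0); a normal to P_1 is C_1A_1 × C_1A_3 = (-12, -8, 0).
Using C_1: P_1 has equation -12x - 8y = 52.
λ = (n·Q − d)/|n|² = (156 − 52)/208 = 1/2.
Reflection = Q − 2λn = (-7, -9, -7) − 1·(-12, -8, 0) = (5, -1, -7).

(5, -1, -7)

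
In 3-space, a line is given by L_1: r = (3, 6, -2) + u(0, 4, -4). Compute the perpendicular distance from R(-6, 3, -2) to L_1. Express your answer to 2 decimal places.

9.25

Taking (3, 6, -2) on L_1 with direction v = (0, 4, -4): w = R − (3, 6, -2) = (-9, -3, 0), and w × v = (12, -36, -36).
Distance = |w × v| / |v| = √2736 / √32 ≈ 9.25.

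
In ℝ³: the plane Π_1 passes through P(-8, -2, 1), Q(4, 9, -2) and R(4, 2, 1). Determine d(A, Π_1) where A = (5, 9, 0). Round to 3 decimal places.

PQ = (12, 11, -3), PR = (12, 4, 0); a normal to Π_1 is PQ × PR = (12, -36, -84).
Using P: Π_1 has equation 12x - 36y - 84z = -108.
n·A − d = (12)·(5) + (-36)·(9) + (-84)·(0) − (-108) = -156; |n| = √8496.
Distance = |-156| / √8496 = 156/√8496 ≈ 1.692.

1.692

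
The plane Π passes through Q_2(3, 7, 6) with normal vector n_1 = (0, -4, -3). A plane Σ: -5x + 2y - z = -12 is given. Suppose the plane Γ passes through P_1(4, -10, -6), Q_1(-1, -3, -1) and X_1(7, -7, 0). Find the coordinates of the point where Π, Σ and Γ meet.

Π: n_1·r = n_1·Q_2 gives -4y - 3z = -46.
P_1Q_1 = (-5, 7, 5), P_1X_1 = (3, 3, 6); a normal to Γ is P_1Q_1 × P_1X_1 = (27, 45, -36).
Using P_1: Γ has equation 27x + 45y - 36z = -126.
Solving the 3×3 linear system -4y - 3z = -46, -5x + 2y - z = -12, 27x + 45y - 36z = -126 (e.g. by elimination or Cramer's rule, determinant = 1665) gives (2, 4, 10).

(2, 4, 10)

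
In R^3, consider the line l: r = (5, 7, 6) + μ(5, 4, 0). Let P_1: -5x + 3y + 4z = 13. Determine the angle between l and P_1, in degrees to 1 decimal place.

sin θ = |n·v| / (|n||v|) = |-13| / (√50 · √41) = 0.28712.
θ ≈ 16.7°.

16.7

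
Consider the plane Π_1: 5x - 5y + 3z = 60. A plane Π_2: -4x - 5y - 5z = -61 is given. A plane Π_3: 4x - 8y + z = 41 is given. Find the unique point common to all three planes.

Solving the 3×3 linear system 5x - 5y + 3z = 60, -4x - 5y - 5z = -61, 4x - 8y + z = 41 (e.g. by elimination or Cramer's rule, determinant = 11) gives (9, 0, 5).

(9, 0, 5)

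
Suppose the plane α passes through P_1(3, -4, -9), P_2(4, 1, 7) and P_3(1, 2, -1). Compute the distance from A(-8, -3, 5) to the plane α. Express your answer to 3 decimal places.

P_1P_2 = (1, 5, 16), P_1P_3 = (-2, 6, 8); a normal to α is P_1P_2 × P_1P_3 = (-56, -40, 16).
Using P_1: α has equation -56x - 40y + 16z = -152.
n·A − d = (-56)·(-8) + (-40)·(-3) + (16)·(5) − (-152) = 800; |n| = √4992.
Distance = |800| / √4992 = 800/√4992 ≈ 11.323.

11.323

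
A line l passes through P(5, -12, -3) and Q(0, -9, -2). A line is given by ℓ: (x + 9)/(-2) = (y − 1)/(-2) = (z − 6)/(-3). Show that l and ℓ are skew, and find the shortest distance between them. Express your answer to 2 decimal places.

0.86

A direction vector for l is Q − P = (-5, 3, 1).
ℓ has direction (-2, -2, -3) through (-9, 1, 6).
Common perpendicular direction n = (-5, 3, 1) × (-2, -2, -3) = (-7, -17, 16).
With w = (-9, 1, 6) − (5, -12, -3) = (-14, 13, 9), w · n = 21.
Since n ≠ 0 the lines are not parallel, and w · n = 21 ≠ 0 so they do not intersect; hence they are skew.
Distance = |w · n| / |n| = |21| / √594 ≈ 0.86.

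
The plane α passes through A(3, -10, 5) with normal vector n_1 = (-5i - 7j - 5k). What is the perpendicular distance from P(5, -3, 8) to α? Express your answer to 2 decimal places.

α: n_1·r = n_1·A gives -5x - 7y - 5z = 30.
n·P − d = (-5)·(5) + (-7)·(-3) + (-5)·(8) − 30 = -74; |n| = √99.
Distance = |-74| / √99 = 74/√99 ≈ 7.44.

7.44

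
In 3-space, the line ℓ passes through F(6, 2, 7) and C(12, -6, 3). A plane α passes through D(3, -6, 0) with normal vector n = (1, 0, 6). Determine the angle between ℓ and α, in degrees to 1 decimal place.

15.9

A direction vector for ℓ is C − F = (6, -8, -4).
α: n·r = n·D gives x + 6z = 3.
sin θ = |n·v| / (|n||v|) = |-18| / (√37 · √116) = 0.27475.
θ ≈ 15.9°.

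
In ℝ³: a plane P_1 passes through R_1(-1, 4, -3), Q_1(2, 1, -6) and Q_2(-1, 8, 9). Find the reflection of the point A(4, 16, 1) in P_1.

R_1Q_1 = (3, -3, -3), R_1Q_2 = (0, 4, 12); a normal to P_1 is R_1Q_1 × R_1Q_2 = (-24, -36, 12).
Using R_1: P_1 has equation -24x - 36y + 12z = -156.
λ = (n·A − d)/|n|² = (-660 − (-156))/2016 = -1/4.
Reflection = A − 2λn = (4, 16, 1) − (-1/2)·(-24, -36, 12) = (-8, -2, 7).

(-8, -2, 7)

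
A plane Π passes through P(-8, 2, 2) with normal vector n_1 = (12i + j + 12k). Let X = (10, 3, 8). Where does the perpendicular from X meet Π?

Π: n_1·r = n_1·P gives 12x + y + 12z = -70.
Foot = X − λn with λ = (n·X − d)/|n|² = (219 − (-70))/289 = 1.
Foot = (10, 3, 8) − 1·(12, 1, 12) = (-2, 2, -4).

(-2, 2, -4)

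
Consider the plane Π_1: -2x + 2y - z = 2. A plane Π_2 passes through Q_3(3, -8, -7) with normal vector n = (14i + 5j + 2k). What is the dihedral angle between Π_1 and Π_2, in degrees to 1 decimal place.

63.6

Π_2: n·r = n·Q_3 gives 14x + 5y + 2z = -12.
cos θ = |n₁·n₂| / (|n₁||n₂|) = |-20| / (√9 · √225).
θ = arccos(0.44444) ≈ 63.6°.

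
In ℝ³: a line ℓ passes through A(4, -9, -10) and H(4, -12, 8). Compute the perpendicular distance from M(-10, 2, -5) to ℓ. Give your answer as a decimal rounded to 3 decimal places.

18.228

A direction vector for ℓ is H − A = (0, -3, 18).
Taking (4, -9, -10) on ℓ with direction v = (0, -3, 18): w = M − (4, -9, -10) = (-14, 11, 5), and w × v = (213, 252, 42).
Distance = |w × v| / |v| = √110637 / √333 ≈ 18.228.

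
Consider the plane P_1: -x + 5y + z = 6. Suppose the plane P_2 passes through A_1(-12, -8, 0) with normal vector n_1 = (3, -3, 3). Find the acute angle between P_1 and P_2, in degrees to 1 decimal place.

P_2: n_1·r = n_1·A_1 gives 3x - 3y + 3z = -12.
cos θ = |n₁·n₂| / (|n₁||n₂|) = |-15| / (√27 · √27).
θ = arccos(0.55556) ≈ 56.3°.

56.3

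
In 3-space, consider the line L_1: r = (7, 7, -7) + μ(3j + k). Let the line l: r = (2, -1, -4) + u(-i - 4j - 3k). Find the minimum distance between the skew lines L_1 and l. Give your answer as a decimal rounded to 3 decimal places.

Common perpendicular direction n = (0, 3, 1) × (-1, -4, -3) = (-5, -1, 3).
With w = (2, -1, -4) − (7, 7, -7) = (-5, -8, 3), w · n = 42.
Distance = |w · n| / |n| = |42| / √35 ≈ 7.099.

7.099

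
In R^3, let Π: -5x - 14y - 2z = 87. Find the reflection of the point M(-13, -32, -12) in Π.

λ = (n·M − d)/|n|² = (537 − 87)/225 = 2.
Reflection = M − 2λn = (-13, -32, -12) − 4·(-5, -14, -2) = (7, 24, -4).

(7, 24, -4)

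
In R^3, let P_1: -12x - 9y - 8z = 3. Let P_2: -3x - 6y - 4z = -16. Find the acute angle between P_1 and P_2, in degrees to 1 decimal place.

cos θ = |n₁·n₂| / (|n₁||n₂|) = |122| / (√289 · √61).
θ = arccos(0.91885) ≈ 23.2°.

23.2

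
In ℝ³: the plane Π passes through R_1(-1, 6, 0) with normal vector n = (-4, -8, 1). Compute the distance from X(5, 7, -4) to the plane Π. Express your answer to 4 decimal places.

4.0000

Π: n·r = n·R_1 gives -4x - 8y + z = -44.
n·X − d = (-4)·(5) + (-8)·(7) + (1)·(-4) − (-44) = -36; |n| = √81.
Distance = |-36| / √81 = 36/√81 ≈ 4.0000.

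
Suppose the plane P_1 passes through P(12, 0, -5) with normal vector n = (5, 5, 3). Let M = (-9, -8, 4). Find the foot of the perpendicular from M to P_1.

(1, 2, 10)

P_1: n·r = n·P gives 5x + 5y + 3z = 45.
Foot = M − λn with λ = (n·M − d)/|n|² = (-73 − 45)/59 = -2.
Foot = (-9, -8, 4) − (-2)·(5, 5, 3) = (1, 2, 10).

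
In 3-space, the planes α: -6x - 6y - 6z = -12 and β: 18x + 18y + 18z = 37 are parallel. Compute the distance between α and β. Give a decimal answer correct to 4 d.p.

Rescale β by 1/(-3): -6x - 6y - 6z = -37/3. Then distance = |-12 − (-37/3)| / √108 ≈ 0.0321.

0.0321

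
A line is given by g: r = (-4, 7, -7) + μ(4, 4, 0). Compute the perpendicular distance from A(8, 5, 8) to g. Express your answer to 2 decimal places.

17.97

Taking (-4, 7, -7) on g with direction v = (4, 4, 0): w = A − (-4, 7, -7) = (12, -2, 15), and w × v = (-60, 60, 56).
Distance = |w × v| / |v| = √10336 / √32 ≈ 17.97.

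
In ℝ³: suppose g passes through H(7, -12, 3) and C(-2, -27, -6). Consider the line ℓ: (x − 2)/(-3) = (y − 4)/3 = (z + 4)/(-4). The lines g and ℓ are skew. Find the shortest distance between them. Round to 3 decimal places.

A direction vector for g is C − H = (-9, -15, -9).
ℓ has direction (-3, 3, -4) through (2, 4, -4).
Common perpendicular direction n = (-9, -15, -9) × (-3, 3, -4) = (87, -9, -72).
With w = (2, 4, -4) − (7, -12, 3) = (-5, 16, -7), w · n = -75.
Distance = |w · n| / |n| = |-75| / √12834 ≈ 0.662.

0.662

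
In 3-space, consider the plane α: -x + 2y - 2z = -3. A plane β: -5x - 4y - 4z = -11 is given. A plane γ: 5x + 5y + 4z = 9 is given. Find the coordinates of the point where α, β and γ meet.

Solving the 3×3 linear system -x + 2y - 2z = -3, -5x - 4y - 4z = -11, 5x + 5y + 4z = 9 (e.g. by elimination or Cramer's rule, determinant = 6) gives (7, -2, -4).

(7, -2, -4)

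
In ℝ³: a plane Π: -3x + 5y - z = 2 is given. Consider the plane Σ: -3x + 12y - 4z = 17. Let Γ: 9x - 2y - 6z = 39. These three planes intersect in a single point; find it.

(1, 0, -5)

Solving the 3×3 linear system -3x + 5y - z = 2, -3x + 12y - 4z = 17, 9x - 2y - 6z = 39 (e.g. by elimination or Cramer's rule, determinant = 72) gives (1, 0, -5).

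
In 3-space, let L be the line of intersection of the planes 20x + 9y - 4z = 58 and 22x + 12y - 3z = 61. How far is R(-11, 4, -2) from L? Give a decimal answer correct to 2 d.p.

Direction of L: (20, 9, -4) × (22, 12, -3) = (21, -28, 42).
A point on L: solving the two plane equations with x = 4 gives (4, -2, 1).
Taking (4, -2, 1) on L with direction v = (21, -28, 42): w = R − (4, -2, 1) = (-15, 6, -3), and w × v = (168, 567, 294).
Distance = |w × v| / |v| = √436149 / √2989 ≈ 12.08.

12.08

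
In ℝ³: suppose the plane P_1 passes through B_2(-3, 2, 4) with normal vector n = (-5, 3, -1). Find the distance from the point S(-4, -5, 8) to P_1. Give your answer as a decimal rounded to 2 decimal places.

3.38

P_1: n·r = n·B_2 gives -5x + 3y - z = 17.
n·S − d = (-5)·(-4) + (3)·(-5) + (-1)·(8) − 17 = -20; |n| = √35.
Distance = |-20| / √35 = 20/√35 ≈ 3.38.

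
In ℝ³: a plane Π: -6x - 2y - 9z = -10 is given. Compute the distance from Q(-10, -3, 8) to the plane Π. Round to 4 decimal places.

n·Q − d = (-6)·(-10) + (-2)·(-3) + (-9)·(8) − (-10) = 4; |n| = √121.
Distance = |4| / √121 = 4/√121 ≈ 0.3636.

0.3636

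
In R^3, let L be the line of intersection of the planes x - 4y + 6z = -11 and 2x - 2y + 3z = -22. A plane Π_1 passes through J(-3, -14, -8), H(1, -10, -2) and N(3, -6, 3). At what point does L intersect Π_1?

Direction of L: (1, -4, 6) × (2, -2, 3) = (0, 9, 6).
A point on L: solving the two plane equations with y = -15 gives (-11, -15, -10).
JH = (4, 4, 6), JN = (6, 8, 11); a normal to Π_1 is JH × JN = (-4, -8, 8).
Using J: Π_1 has equation -4x - 8y + 8z = 60.
Substitute r = (-11, -15, -10) + t(0, 9, 6) into the plane: 84 + (-24)t = 60, so t = 1.
Intersection: (-11, -15, -10) + 1·(0, 9, 6) = (-11, -6, -4).

(-11, -6, -4)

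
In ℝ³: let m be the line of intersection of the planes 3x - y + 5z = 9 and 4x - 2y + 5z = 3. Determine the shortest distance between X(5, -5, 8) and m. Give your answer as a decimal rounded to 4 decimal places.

Direction of m: (3, -1, 5) × (4, -2, 5) = (5, 5, -2).
A point on m: solving the two plane equations with x = 0 gives (0, 6, 3).
Taking (0, 6, 3) on m with direction v = (5, 5, -2): w = X − (0, 6, 3) = (5, -11, 5), and w × v = (-3, 35, 80).
Distance = |w × v| / |v| = √7634 / √54 ≈ 11.8899.

11.8899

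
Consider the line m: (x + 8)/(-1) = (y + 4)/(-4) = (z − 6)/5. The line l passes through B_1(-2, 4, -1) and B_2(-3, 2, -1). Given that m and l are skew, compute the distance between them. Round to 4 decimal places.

2.9935

m has direction (-1, -4, 5) through (-8, -4, 6).
A direction vector for l is B_2 − B_1 = (-1, -2, 0).
Common perpendicular direction n = (-1, -4, 5) × (-1, -2, 0) = (10, -5, -2).
With w = (-2, 4, -1) − (-8, -4, 6) = (6, 8, -7), w · n = 34.
Distance = |w · n| / |n| = |34| / √129 ≈ 2.9935.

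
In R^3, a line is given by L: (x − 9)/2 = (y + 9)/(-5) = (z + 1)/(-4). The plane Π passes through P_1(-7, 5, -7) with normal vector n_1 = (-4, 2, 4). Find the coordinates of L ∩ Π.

L has direction (2, -5, -4) through (9, -9, -1).
Π: n_1·r = n_1·P_1 gives -4x + 2y + 4z = 10.
Substitute r = (9, -9, -1) + t(2, -5, -4) into the plane: -58 + (-34)t = 10, so t = -2.
Intersection: (9, -9, -1) + (-2)·(2, -5, -4) = (5, 1, 7).

(5, 1, 7)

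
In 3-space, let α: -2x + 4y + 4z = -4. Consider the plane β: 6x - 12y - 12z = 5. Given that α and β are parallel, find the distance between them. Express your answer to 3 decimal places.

0.389

Rescale β by 1/(-3): -2x + 4y + 4z = -5/3. Then distance = |-4 − (-5/3)| / √36 ≈ 0.389.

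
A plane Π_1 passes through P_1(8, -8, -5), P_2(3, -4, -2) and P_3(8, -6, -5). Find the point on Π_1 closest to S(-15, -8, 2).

P_1P_2 = (-5, 4, 3), P_1P_3 = (0, 2, 0); a normal to Π_1 is P_1P_2 × P_1P_3 = (-6, 0, -10).
Using P_1: Π_1 has equation -6x - 10z = 2.
Foot = S − λn with λ = (n·S − d)/|n|² = (70 − 2)/136 = 1/2.
Foot = (-15, -8, 2) − (1/2)·(-6, 0, -10) = (-12, -8, 7).

(-12, -8, 7)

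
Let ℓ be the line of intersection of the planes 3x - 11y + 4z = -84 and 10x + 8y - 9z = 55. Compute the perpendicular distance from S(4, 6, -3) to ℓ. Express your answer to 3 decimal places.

Direction of ℓ: (3, -11, 4) × (10, 8, -9) = (67, 67, 134).
A point on ℓ: solving the two plane equations with x = -2 gives (-2, 6, -3).
Taking (-2, 6, -3) on ℓ with direction v = (67, 67, 134): w = S − (-2, 6, -3) = (6, 0, 0), and w × v = (0, -804, 402).
Distance = |w × v| / |v| = √808020 / √26934 ≈ 5.477.

5.477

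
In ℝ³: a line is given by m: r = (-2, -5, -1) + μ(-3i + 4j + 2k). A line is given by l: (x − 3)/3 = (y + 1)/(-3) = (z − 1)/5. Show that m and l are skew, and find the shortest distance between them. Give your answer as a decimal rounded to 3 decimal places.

l has direction (3, -3, 5) through (3, -1, 1).
Common perpendicular direction n = (-3, 4, 2) × (3, -3, 5) = (26, 21, -3).
With w = (3, -1, 1) − (-2, -5, -1) = (5, 4, 2), w · n = 208.
Since n ≠ 0 the lines are not parallel, and w · n = 208 ≠ 0 so they do not intersect; hence they are skew.
Distance = |w · n| / |n| = |208| / √1126 ≈ 6.199.

6.199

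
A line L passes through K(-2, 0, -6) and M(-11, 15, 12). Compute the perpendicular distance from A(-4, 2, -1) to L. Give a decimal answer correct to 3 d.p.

1.665

A direction vector for L is M − K = (-9, 15, 18).
Taking (-2, 0, -6) on L with direction v = (-9, 15, 18): w = A − (-2, 0, -6) = (-2, 2, 5), and w × v = (-39, -9, -12).
Distance = |w × v| / |v| = √1746 / √630 ≈ 1.665.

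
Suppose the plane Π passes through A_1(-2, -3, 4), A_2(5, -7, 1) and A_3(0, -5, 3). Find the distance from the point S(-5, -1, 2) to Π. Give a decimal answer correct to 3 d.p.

3.123

A_1A_2 = (7, -4, -3), A_1A_3 = (2, -2, -1); a normal to Π is A_1A_2 × A_1A_3 = (-2, 1, -6).
Using A_1: Π has equation -2x + y - 6z = -23.
n·S − d = (-2)·(-5) + (1)·(-1) + (-6)·(2) − (-23) = 20; |n| = √41.
Distance = |20| / √41 = 20/√41 ≈ 3.123.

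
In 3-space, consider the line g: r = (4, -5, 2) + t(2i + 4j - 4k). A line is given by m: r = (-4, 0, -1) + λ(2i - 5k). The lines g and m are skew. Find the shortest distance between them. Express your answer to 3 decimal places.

8.968

Common perpendicular direction n = (2, 4, -4) × (2, 0, -5) = (-20, 2, -8).
With w = (-4, 0, -1) − (4, -5, 2) = (-8, 5, -3), w · n = 194.
Distance = |w · n| / |n| = |194| / √468 ≈ 8.968.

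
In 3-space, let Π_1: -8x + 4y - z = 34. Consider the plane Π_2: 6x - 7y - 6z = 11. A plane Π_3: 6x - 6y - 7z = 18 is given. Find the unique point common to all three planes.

Solving the 3×3 linear system -8x + 4y - z = 34, 6x - 7y - 6z = 11, 6x - 6y - 7z = 18 (e.g. by elimination or Cramer's rule, determinant = -86) gives (-3, 1, -6).

(-3, 1, -6)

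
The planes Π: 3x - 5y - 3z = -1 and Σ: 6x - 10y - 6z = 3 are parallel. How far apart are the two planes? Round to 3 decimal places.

0.381

Rescale Σ by 1/2: 3x - 5y - 3z = 3/2. Then distance = |-1 − (3/2)| / √43 ≈ 0.381.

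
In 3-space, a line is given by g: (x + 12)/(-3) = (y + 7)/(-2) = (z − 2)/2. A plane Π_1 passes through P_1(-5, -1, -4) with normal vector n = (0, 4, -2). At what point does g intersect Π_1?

g has direction (-3, -2, 2) through (-12, -7, 2).
Π_1: n·r = n·P_1 gives 4y - 2z = 4.
Substitute r = (-12, -7, 2) + t(-3, -2, 2) into the plane: -32 + (-12)t = 4, so t = -3.
Intersection: (-12, -7, 2) + (-3)·(-3, -2, 2) = (-3, -1, -4).

(-3, -1, -4)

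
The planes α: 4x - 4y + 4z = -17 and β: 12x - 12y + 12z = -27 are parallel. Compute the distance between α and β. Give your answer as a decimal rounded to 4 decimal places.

Rescale β by 1/3: 4x - 4y + 4z = -9. Then distance = |-17 − (-9)| / √48 ≈ 1.1547.

1.1547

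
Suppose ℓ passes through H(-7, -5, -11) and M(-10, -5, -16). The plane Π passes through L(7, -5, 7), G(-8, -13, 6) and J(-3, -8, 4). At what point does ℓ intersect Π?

A direction vector for ℓ is M − H = (-3, 0, -5).
LG = (-15, -8, -1), LJ = (-10, -3, -3); a normal to Π is LG × LJ = (21, -35, -35).
Using L: Π has equation 21x - 35y - 35z = 77.
Substitute r = (-7, -5, -11) + t(-3, 0, -5) into the plane: 413 + 112t = 77, so t = -3.
Intersection: (-7, -5, -11) + (-3)·(-3, 0, -5) = (2, -5, 4).

(2, -5, 4)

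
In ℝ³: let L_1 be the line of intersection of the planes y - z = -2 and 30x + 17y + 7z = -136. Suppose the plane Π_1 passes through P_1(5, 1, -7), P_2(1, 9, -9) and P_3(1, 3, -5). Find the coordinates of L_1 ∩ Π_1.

(-5, 0, 2)

Direction of L_1: (0, 1, -1) × (30, 17, 7) = (24, -30, -30).
A point on L_1: solving the two plane equations with x = -9 gives (-9, 5, 7).
P_1P_2 = (-4, 8, -2), P_1P_3 = (-4, 2, 2); a normal to Π_1 is P_1P_2 × P_1P_3 = (20, 16, 24).
Using P_1: Π_1 has equation 20x + 16y + 24z = -52.
Substitute r = (-9, 5, 7) + t(24, -30, -30) into the plane: 68 + (-720)t = -52, so t = 1/6.
Intersection: (-9, 5, 7) + (1/6)·(24, -30, -30) = (-5, 0, 2).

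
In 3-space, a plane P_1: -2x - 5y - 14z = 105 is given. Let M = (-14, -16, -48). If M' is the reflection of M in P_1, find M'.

(-2, 14, 36)

λ = (n·M − d)/|n|² = (780 − 105)/225 = 3.
Reflection = M − 2λn = (-14, -16, -48) − 6·(-2, -5, -14) = (-2, 14, 36).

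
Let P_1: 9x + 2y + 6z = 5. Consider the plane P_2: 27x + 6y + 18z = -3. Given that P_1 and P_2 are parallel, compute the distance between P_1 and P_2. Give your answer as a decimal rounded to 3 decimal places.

0.545

Rescale P_2 by 1/3: 9x + 2y + 6z = -1. Then distance = |5 − (-1)| / √121 ≈ 0.545.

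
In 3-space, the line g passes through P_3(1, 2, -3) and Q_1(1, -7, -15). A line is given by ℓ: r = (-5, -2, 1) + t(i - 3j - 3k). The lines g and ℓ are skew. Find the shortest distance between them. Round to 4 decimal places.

7.8889

A direction vector for g is Q_1 − P_3 = (0, -9, -12).
Common perpendicular direction n = (0, -9, -12) × (1, -3, -3) = (-9, -12, 9).
With w = (-5, -2, 1) − (1, 2, -3) = (-6, -4, 4), w · n = 138.
Distance = |w · n| / |n| = |138| / √306 ≈ 7.8889.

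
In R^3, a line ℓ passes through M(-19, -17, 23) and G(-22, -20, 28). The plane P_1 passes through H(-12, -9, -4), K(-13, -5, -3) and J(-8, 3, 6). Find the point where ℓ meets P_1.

A direction vector for ℓ is G − M = (-3, -3, 5).
HK = (-1, 4, 1), HJ = (4, 12, 10); a normal to P_1 is HK × HJ = (28, 14, -28).
Using H: P_1 has equation 28x + 14y - 28z = -350.
Substitute r = (-19, -17, 23) + t(-3, -3, 5) into the plane: -1414 + (-266)t = -350, so t = -4.
Intersection: (-19, -17, 23) + (-4)·(-3, -3, 5) = (-7, -5, 3).

(-7, -5, 3)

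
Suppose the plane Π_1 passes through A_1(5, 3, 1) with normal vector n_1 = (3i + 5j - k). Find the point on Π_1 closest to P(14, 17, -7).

(5, 2, -4)

Π_1: n_1·r = n_1·A_1 gives 3x + 5y - z = 29.
Foot = P − λn with λ = (n·P − d)/|n|² = (134 − 29)/35 = 3.
Foot = (14, 17, -7) − 3·(3, 5, -1) = (5, 2, -4).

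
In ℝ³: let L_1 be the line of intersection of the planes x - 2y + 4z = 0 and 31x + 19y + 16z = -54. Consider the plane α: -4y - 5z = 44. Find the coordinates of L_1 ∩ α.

(4, -6, -4)

Direction of L_1: (1, -2, 4) × (31, 19, 16) = (-108, 108, 81).
A point on L_1: solving the two plane equations with x = -12 gives (-12, 10, 8).
Substitute r = (-12, 10, 8) + t(-108, 108, 81) into the plane: -80 + (-837)t = 44, so t = -4/27.
Intersection: (-12, 10, 8) + (-4/27)·(-108, 108, 81) = (4, -6, -4).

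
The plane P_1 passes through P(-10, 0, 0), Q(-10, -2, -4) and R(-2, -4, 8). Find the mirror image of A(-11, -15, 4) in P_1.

PQ = (0, -2, -4), PR = (8, -4, 8); a normal to P_1 is PQ × PR = (-32, -32, 16).
Using P: P_1 has equation -32x - 32y + 16z = 320.
λ = (n·A − d)/|n|² = (896 − 320)/2304 = 1/4.
Reflection = A − 2λn = (-11, -15, 4) − (1/2)·(-32, -32, 16) = (5, 1, -4).

(5, 1, -4)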